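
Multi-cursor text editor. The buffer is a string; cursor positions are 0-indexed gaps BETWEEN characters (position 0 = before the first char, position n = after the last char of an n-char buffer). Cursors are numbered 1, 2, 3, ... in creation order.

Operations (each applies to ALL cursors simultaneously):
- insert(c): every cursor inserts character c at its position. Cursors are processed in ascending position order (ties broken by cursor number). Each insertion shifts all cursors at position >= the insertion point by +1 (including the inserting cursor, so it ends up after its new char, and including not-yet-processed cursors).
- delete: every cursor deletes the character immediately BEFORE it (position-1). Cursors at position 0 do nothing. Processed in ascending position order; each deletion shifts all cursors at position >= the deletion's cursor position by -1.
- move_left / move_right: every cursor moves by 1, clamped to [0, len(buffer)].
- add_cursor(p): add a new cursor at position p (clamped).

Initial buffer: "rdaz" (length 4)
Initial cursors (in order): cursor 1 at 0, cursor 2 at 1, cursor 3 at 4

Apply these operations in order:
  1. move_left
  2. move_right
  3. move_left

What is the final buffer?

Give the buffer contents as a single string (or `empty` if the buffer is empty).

Answer: rdaz

Derivation:
After op 1 (move_left): buffer="rdaz" (len 4), cursors c1@0 c2@0 c3@3, authorship ....
After op 2 (move_right): buffer="rdaz" (len 4), cursors c1@1 c2@1 c3@4, authorship ....
After op 3 (move_left): buffer="rdaz" (len 4), cursors c1@0 c2@0 c3@3, authorship ....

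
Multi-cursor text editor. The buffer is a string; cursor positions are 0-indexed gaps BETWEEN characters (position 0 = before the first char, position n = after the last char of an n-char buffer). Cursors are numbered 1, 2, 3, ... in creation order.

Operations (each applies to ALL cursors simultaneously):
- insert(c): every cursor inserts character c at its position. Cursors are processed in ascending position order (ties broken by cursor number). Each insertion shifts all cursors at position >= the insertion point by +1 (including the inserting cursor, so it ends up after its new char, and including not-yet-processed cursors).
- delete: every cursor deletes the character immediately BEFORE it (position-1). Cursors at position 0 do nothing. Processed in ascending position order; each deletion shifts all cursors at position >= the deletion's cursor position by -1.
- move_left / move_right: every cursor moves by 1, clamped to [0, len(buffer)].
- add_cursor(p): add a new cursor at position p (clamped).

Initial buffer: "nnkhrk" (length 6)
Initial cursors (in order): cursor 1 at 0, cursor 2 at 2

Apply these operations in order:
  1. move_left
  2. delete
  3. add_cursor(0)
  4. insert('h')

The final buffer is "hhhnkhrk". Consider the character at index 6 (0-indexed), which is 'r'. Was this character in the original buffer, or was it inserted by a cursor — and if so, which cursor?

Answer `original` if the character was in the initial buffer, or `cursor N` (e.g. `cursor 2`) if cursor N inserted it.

After op 1 (move_left): buffer="nnkhrk" (len 6), cursors c1@0 c2@1, authorship ......
After op 2 (delete): buffer="nkhrk" (len 5), cursors c1@0 c2@0, authorship .....
After op 3 (add_cursor(0)): buffer="nkhrk" (len 5), cursors c1@0 c2@0 c3@0, authorship .....
After op 4 (insert('h')): buffer="hhhnkhrk" (len 8), cursors c1@3 c2@3 c3@3, authorship 123.....
Authorship (.=original, N=cursor N): 1 2 3 . . . . .
Index 6: author = original

Answer: original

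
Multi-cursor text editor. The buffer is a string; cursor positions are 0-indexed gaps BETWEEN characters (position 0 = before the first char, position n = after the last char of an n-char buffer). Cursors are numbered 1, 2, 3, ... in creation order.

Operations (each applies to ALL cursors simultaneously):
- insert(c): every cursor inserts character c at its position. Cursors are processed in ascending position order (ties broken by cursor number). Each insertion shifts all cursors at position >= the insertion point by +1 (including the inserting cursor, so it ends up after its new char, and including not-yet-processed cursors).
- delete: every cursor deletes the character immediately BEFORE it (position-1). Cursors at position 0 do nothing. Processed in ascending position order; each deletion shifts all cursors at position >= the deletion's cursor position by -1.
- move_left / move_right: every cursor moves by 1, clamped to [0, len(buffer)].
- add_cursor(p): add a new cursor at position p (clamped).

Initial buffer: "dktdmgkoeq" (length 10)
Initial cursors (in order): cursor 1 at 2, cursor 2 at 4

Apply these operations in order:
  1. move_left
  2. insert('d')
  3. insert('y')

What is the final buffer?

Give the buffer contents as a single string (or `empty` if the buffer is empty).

Answer: ddyktdydmgkoeq

Derivation:
After op 1 (move_left): buffer="dktdmgkoeq" (len 10), cursors c1@1 c2@3, authorship ..........
After op 2 (insert('d')): buffer="ddktddmgkoeq" (len 12), cursors c1@2 c2@5, authorship .1..2.......
After op 3 (insert('y')): buffer="ddyktdydmgkoeq" (len 14), cursors c1@3 c2@7, authorship .11..22.......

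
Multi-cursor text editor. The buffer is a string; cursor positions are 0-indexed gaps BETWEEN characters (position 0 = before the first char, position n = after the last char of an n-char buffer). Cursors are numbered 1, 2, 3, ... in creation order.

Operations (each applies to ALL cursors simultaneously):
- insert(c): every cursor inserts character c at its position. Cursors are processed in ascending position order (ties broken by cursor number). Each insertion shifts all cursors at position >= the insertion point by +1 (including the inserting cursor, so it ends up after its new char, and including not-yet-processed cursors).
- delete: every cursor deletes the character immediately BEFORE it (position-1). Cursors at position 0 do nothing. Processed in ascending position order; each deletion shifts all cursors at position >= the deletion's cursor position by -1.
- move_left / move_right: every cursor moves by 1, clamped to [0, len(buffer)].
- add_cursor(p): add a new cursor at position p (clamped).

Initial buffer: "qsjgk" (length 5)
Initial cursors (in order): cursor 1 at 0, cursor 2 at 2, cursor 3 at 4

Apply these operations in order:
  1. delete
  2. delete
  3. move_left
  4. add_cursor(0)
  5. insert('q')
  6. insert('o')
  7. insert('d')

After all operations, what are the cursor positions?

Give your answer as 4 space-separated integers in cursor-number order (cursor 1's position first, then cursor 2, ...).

Answer: 12 12 12 12

Derivation:
After op 1 (delete): buffer="qjk" (len 3), cursors c1@0 c2@1 c3@2, authorship ...
After op 2 (delete): buffer="k" (len 1), cursors c1@0 c2@0 c3@0, authorship .
After op 3 (move_left): buffer="k" (len 1), cursors c1@0 c2@0 c3@0, authorship .
After op 4 (add_cursor(0)): buffer="k" (len 1), cursors c1@0 c2@0 c3@0 c4@0, authorship .
After op 5 (insert('q')): buffer="qqqqk" (len 5), cursors c1@4 c2@4 c3@4 c4@4, authorship 1234.
After op 6 (insert('o')): buffer="qqqqooook" (len 9), cursors c1@8 c2@8 c3@8 c4@8, authorship 12341234.
After op 7 (insert('d')): buffer="qqqqooooddddk" (len 13), cursors c1@12 c2@12 c3@12 c4@12, authorship 123412341234.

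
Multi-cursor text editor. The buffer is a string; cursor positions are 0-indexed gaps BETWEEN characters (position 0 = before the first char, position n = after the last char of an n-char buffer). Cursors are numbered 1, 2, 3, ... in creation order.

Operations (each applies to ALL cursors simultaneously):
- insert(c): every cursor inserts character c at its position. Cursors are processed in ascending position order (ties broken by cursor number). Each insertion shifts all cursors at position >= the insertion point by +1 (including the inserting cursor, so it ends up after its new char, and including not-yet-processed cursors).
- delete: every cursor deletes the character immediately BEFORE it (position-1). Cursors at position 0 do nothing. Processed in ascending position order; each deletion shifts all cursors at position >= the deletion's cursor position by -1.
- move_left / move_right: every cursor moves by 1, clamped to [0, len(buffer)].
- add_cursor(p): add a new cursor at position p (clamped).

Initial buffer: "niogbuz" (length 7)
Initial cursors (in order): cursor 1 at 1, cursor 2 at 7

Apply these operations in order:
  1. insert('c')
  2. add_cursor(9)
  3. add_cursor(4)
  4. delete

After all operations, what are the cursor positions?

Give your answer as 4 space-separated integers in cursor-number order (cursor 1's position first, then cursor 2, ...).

Answer: 1 5 5 2

Derivation:
After op 1 (insert('c')): buffer="nciogbuzc" (len 9), cursors c1@2 c2@9, authorship .1......2
After op 2 (add_cursor(9)): buffer="nciogbuzc" (len 9), cursors c1@2 c2@9 c3@9, authorship .1......2
After op 3 (add_cursor(4)): buffer="nciogbuzc" (len 9), cursors c1@2 c4@4 c2@9 c3@9, authorship .1......2
After op 4 (delete): buffer="nigbu" (len 5), cursors c1@1 c4@2 c2@5 c3@5, authorship .....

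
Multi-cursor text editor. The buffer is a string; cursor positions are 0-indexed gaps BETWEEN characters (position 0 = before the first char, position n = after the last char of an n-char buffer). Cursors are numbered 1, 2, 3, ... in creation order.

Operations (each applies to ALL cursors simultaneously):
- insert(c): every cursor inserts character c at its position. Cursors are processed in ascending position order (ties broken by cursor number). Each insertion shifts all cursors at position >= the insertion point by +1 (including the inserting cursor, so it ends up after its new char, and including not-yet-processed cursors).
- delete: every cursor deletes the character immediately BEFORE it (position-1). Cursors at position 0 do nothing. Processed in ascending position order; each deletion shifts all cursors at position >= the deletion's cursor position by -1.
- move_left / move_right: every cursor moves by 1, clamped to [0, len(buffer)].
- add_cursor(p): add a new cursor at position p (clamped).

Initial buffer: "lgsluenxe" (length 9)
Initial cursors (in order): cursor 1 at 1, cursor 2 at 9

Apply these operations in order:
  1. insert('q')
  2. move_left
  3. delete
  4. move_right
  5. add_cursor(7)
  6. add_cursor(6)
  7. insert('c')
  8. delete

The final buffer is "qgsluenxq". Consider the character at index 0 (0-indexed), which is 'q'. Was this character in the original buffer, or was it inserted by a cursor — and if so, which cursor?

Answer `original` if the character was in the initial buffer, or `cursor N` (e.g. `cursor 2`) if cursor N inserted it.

After op 1 (insert('q')): buffer="lqgsluenxeq" (len 11), cursors c1@2 c2@11, authorship .1........2
After op 2 (move_left): buffer="lqgsluenxeq" (len 11), cursors c1@1 c2@10, authorship .1........2
After op 3 (delete): buffer="qgsluenxq" (len 9), cursors c1@0 c2@8, authorship 1.......2
After op 4 (move_right): buffer="qgsluenxq" (len 9), cursors c1@1 c2@9, authorship 1.......2
After op 5 (add_cursor(7)): buffer="qgsluenxq" (len 9), cursors c1@1 c3@7 c2@9, authorship 1.......2
After op 6 (add_cursor(6)): buffer="qgsluenxq" (len 9), cursors c1@1 c4@6 c3@7 c2@9, authorship 1.......2
After op 7 (insert('c')): buffer="qcgsluecncxqc" (len 13), cursors c1@2 c4@8 c3@10 c2@13, authorship 11.....4.3.22
After op 8 (delete): buffer="qgsluenxq" (len 9), cursors c1@1 c4@6 c3@7 c2@9, authorship 1.......2
Authorship (.=original, N=cursor N): 1 . . . . . . . 2
Index 0: author = 1

Answer: cursor 1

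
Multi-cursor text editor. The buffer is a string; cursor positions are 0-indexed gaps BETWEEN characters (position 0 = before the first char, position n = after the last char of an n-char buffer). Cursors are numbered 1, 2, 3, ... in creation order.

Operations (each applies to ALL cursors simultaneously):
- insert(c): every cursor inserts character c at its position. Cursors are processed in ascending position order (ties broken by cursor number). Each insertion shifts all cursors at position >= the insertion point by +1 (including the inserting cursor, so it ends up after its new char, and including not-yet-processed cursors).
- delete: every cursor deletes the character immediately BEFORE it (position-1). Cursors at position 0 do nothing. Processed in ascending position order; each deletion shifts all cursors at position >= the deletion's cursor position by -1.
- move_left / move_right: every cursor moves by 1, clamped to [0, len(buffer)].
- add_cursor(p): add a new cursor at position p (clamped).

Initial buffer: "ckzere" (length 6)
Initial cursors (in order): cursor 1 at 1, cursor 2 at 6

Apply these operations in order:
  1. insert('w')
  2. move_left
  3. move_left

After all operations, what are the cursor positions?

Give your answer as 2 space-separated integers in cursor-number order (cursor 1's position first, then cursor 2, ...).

After op 1 (insert('w')): buffer="cwkzerew" (len 8), cursors c1@2 c2@8, authorship .1.....2
After op 2 (move_left): buffer="cwkzerew" (len 8), cursors c1@1 c2@7, authorship .1.....2
After op 3 (move_left): buffer="cwkzerew" (len 8), cursors c1@0 c2@6, authorship .1.....2

Answer: 0 6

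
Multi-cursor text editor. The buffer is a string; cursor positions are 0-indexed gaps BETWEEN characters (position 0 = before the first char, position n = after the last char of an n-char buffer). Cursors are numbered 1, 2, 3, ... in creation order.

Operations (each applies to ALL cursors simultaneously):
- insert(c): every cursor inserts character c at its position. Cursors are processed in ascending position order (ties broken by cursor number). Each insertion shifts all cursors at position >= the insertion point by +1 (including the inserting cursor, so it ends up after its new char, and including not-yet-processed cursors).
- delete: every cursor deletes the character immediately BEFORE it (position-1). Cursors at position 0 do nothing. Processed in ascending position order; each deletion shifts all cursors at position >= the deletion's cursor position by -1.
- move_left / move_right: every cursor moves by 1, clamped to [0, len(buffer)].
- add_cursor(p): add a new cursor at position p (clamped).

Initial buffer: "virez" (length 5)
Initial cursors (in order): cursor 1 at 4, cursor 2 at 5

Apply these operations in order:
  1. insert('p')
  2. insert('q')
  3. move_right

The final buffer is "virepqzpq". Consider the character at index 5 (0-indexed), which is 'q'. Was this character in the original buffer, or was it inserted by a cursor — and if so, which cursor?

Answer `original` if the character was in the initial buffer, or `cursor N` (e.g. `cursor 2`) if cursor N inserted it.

After op 1 (insert('p')): buffer="virepzp" (len 7), cursors c1@5 c2@7, authorship ....1.2
After op 2 (insert('q')): buffer="virepqzpq" (len 9), cursors c1@6 c2@9, authorship ....11.22
After op 3 (move_right): buffer="virepqzpq" (len 9), cursors c1@7 c2@9, authorship ....11.22
Authorship (.=original, N=cursor N): . . . . 1 1 . 2 2
Index 5: author = 1

Answer: cursor 1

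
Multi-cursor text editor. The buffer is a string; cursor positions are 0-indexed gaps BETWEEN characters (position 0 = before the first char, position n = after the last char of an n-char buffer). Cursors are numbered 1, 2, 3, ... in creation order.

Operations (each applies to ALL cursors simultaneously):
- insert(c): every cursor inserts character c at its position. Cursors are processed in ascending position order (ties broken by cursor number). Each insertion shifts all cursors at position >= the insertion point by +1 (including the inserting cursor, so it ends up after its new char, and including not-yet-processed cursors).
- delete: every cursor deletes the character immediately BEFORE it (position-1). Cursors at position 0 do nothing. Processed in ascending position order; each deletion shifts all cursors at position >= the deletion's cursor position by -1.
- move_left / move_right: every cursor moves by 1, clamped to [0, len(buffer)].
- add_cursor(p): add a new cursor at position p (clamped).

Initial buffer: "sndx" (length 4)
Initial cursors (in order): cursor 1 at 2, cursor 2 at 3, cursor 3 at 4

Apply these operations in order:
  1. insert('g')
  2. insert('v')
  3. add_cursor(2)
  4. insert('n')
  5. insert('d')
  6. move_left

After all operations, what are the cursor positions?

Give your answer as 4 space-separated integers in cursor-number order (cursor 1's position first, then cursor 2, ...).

Answer: 7 12 17 3

Derivation:
After op 1 (insert('g')): buffer="sngdgxg" (len 7), cursors c1@3 c2@5 c3@7, authorship ..1.2.3
After op 2 (insert('v')): buffer="sngvdgvxgv" (len 10), cursors c1@4 c2@7 c3@10, authorship ..11.22.33
After op 3 (add_cursor(2)): buffer="sngvdgvxgv" (len 10), cursors c4@2 c1@4 c2@7 c3@10, authorship ..11.22.33
After op 4 (insert('n')): buffer="snngvndgvnxgvn" (len 14), cursors c4@3 c1@6 c2@10 c3@14, authorship ..4111.222.333
After op 5 (insert('d')): buffer="snndgvnddgvndxgvnd" (len 18), cursors c4@4 c1@8 c2@13 c3@18, authorship ..441111.2222.3333
After op 6 (move_left): buffer="snndgvnddgvndxgvnd" (len 18), cursors c4@3 c1@7 c2@12 c3@17, authorship ..441111.2222.3333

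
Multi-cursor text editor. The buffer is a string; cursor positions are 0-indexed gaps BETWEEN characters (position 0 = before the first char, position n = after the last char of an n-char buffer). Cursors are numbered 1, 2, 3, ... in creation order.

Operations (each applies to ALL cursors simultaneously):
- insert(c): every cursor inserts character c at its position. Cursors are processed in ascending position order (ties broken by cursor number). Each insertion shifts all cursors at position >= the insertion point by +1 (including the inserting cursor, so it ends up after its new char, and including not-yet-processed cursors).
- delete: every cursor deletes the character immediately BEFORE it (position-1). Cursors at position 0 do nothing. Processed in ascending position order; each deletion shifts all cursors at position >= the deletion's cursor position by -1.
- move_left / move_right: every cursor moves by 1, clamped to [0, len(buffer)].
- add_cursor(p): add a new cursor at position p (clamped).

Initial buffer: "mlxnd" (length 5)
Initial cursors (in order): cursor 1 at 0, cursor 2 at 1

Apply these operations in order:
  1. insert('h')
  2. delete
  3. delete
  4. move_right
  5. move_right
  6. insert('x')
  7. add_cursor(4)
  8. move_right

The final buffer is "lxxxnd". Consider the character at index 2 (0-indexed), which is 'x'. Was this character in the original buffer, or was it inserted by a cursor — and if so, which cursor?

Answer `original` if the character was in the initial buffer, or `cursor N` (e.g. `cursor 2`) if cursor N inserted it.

Answer: cursor 1

Derivation:
After op 1 (insert('h')): buffer="hmhlxnd" (len 7), cursors c1@1 c2@3, authorship 1.2....
After op 2 (delete): buffer="mlxnd" (len 5), cursors c1@0 c2@1, authorship .....
After op 3 (delete): buffer="lxnd" (len 4), cursors c1@0 c2@0, authorship ....
After op 4 (move_right): buffer="lxnd" (len 4), cursors c1@1 c2@1, authorship ....
After op 5 (move_right): buffer="lxnd" (len 4), cursors c1@2 c2@2, authorship ....
After op 6 (insert('x')): buffer="lxxxnd" (len 6), cursors c1@4 c2@4, authorship ..12..
After op 7 (add_cursor(4)): buffer="lxxxnd" (len 6), cursors c1@4 c2@4 c3@4, authorship ..12..
After op 8 (move_right): buffer="lxxxnd" (len 6), cursors c1@5 c2@5 c3@5, authorship ..12..
Authorship (.=original, N=cursor N): . . 1 2 . .
Index 2: author = 1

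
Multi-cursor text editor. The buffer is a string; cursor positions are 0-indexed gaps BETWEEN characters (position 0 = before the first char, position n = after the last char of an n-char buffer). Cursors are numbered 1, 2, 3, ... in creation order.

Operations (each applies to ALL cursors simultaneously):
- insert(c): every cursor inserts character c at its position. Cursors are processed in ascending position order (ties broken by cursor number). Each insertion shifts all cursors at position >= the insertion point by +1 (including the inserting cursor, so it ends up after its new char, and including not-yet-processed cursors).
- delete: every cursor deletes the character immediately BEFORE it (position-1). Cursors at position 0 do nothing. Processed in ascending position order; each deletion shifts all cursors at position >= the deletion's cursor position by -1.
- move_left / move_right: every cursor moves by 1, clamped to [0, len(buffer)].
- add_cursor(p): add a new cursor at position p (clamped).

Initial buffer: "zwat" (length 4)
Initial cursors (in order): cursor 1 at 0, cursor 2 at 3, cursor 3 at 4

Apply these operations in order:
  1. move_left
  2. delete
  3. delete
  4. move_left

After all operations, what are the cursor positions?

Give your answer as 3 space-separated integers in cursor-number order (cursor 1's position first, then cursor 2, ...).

After op 1 (move_left): buffer="zwat" (len 4), cursors c1@0 c2@2 c3@3, authorship ....
After op 2 (delete): buffer="zt" (len 2), cursors c1@0 c2@1 c3@1, authorship ..
After op 3 (delete): buffer="t" (len 1), cursors c1@0 c2@0 c3@0, authorship .
After op 4 (move_left): buffer="t" (len 1), cursors c1@0 c2@0 c3@0, authorship .

Answer: 0 0 0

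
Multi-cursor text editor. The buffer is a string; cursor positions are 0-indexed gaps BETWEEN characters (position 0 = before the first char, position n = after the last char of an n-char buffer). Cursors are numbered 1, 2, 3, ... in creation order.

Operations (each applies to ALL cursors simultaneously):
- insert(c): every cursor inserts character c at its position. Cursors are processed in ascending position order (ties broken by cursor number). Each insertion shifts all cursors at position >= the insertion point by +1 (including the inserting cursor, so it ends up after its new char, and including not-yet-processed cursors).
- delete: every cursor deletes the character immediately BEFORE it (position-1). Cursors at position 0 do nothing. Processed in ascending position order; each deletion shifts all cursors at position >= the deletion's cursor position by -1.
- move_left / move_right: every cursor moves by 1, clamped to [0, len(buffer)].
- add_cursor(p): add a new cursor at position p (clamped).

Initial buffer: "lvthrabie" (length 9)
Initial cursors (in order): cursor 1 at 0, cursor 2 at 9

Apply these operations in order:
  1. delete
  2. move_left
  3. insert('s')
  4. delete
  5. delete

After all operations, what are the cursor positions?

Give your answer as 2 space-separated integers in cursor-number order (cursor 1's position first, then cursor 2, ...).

After op 1 (delete): buffer="lvthrabi" (len 8), cursors c1@0 c2@8, authorship ........
After op 2 (move_left): buffer="lvthrabi" (len 8), cursors c1@0 c2@7, authorship ........
After op 3 (insert('s')): buffer="slvthrabsi" (len 10), cursors c1@1 c2@9, authorship 1.......2.
After op 4 (delete): buffer="lvthrabi" (len 8), cursors c1@0 c2@7, authorship ........
After op 5 (delete): buffer="lvthrai" (len 7), cursors c1@0 c2@6, authorship .......

Answer: 0 6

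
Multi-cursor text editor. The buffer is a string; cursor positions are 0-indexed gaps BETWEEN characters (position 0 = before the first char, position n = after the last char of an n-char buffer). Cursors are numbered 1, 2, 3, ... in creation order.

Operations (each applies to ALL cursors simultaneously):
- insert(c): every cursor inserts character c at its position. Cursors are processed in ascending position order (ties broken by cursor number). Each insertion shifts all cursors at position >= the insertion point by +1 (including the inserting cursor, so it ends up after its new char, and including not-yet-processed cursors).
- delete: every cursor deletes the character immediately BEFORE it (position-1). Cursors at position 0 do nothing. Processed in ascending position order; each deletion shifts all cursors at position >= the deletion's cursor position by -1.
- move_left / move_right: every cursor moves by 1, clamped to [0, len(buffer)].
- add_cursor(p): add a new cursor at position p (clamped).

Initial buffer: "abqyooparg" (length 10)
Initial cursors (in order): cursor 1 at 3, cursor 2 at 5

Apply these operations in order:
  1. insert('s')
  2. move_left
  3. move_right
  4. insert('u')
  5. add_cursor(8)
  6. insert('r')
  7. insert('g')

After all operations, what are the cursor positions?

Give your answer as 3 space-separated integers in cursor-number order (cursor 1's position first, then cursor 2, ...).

After op 1 (insert('s')): buffer="abqsyosoparg" (len 12), cursors c1@4 c2@7, authorship ...1..2.....
After op 2 (move_left): buffer="abqsyosoparg" (len 12), cursors c1@3 c2@6, authorship ...1..2.....
After op 3 (move_right): buffer="abqsyosoparg" (len 12), cursors c1@4 c2@7, authorship ...1..2.....
After op 4 (insert('u')): buffer="abqsuyosuoparg" (len 14), cursors c1@5 c2@9, authorship ...11..22.....
After op 5 (add_cursor(8)): buffer="abqsuyosuoparg" (len 14), cursors c1@5 c3@8 c2@9, authorship ...11..22.....
After op 6 (insert('r')): buffer="abqsuryosruroparg" (len 17), cursors c1@6 c3@10 c2@12, authorship ...111..2322.....
After op 7 (insert('g')): buffer="abqsurgyosrgurgoparg" (len 20), cursors c1@7 c3@12 c2@15, authorship ...1111..233222.....

Answer: 7 15 12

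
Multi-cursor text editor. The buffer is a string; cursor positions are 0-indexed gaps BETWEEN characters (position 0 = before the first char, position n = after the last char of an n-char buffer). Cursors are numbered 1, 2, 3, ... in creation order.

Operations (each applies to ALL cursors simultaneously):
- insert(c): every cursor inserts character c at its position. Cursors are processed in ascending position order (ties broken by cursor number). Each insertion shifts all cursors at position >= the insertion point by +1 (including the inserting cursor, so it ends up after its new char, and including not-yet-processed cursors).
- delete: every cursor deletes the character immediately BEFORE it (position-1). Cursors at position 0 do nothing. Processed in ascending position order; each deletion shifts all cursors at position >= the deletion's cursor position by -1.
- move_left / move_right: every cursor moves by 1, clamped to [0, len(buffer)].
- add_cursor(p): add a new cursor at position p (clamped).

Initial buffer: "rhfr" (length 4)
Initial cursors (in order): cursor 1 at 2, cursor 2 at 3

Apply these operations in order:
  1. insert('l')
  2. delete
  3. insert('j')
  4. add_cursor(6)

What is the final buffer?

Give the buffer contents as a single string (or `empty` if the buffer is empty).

After op 1 (insert('l')): buffer="rhlflr" (len 6), cursors c1@3 c2@5, authorship ..1.2.
After op 2 (delete): buffer="rhfr" (len 4), cursors c1@2 c2@3, authorship ....
After op 3 (insert('j')): buffer="rhjfjr" (len 6), cursors c1@3 c2@5, authorship ..1.2.
After op 4 (add_cursor(6)): buffer="rhjfjr" (len 6), cursors c1@3 c2@5 c3@6, authorship ..1.2.

Answer: rhjfjr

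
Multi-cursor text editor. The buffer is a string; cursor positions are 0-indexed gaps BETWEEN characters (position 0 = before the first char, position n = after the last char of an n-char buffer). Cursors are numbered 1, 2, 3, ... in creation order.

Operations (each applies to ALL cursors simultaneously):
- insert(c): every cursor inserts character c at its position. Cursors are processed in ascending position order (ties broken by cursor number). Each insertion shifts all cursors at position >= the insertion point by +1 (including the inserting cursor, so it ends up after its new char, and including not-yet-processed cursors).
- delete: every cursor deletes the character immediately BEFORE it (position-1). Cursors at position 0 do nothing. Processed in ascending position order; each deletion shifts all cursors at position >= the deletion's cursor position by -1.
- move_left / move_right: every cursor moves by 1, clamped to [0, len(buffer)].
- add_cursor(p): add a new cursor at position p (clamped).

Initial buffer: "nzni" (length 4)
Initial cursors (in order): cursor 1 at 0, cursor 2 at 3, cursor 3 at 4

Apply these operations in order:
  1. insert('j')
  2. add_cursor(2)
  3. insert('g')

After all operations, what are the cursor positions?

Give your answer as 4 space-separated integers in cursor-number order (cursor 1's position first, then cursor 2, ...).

After op 1 (insert('j')): buffer="jnznjij" (len 7), cursors c1@1 c2@5 c3@7, authorship 1...2.3
After op 2 (add_cursor(2)): buffer="jnznjij" (len 7), cursors c1@1 c4@2 c2@5 c3@7, authorship 1...2.3
After op 3 (insert('g')): buffer="jgngznjgijg" (len 11), cursors c1@2 c4@4 c2@8 c3@11, authorship 11.4..22.33

Answer: 2 8 11 4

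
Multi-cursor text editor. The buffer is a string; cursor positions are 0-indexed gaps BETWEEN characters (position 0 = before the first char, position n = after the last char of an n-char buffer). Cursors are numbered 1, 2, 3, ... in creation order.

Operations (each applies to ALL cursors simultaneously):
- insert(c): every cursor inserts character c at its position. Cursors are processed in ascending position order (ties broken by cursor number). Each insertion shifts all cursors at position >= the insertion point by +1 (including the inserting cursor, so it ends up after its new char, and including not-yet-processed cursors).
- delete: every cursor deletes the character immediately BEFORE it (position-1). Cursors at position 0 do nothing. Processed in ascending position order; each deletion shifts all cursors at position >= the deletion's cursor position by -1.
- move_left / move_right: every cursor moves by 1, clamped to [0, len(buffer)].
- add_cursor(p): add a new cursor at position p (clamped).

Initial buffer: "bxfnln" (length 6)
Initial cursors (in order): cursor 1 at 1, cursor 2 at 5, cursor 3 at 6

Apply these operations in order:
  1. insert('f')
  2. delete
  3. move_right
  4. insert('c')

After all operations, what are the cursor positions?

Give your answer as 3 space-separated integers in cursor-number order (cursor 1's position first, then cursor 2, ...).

Answer: 3 9 9

Derivation:
After op 1 (insert('f')): buffer="bfxfnlfnf" (len 9), cursors c1@2 c2@7 c3@9, authorship .1....2.3
After op 2 (delete): buffer="bxfnln" (len 6), cursors c1@1 c2@5 c3@6, authorship ......
After op 3 (move_right): buffer="bxfnln" (len 6), cursors c1@2 c2@6 c3@6, authorship ......
After op 4 (insert('c')): buffer="bxcfnlncc" (len 9), cursors c1@3 c2@9 c3@9, authorship ..1....23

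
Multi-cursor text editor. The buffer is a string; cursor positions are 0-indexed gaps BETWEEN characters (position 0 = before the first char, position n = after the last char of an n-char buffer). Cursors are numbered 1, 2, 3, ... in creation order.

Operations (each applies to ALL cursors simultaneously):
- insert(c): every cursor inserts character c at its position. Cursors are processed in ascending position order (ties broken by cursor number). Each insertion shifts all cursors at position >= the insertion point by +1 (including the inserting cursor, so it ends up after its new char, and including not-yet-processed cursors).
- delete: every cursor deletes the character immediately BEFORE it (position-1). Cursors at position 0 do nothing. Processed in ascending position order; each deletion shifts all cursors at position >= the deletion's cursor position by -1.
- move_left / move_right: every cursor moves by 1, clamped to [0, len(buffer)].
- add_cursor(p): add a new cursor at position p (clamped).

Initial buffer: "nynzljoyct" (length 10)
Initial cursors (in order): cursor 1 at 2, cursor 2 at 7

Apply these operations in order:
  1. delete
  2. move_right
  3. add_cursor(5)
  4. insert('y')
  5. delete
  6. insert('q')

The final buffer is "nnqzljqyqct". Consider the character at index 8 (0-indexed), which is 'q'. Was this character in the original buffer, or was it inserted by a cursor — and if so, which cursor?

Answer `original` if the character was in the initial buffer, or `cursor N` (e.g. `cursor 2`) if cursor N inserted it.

After op 1 (delete): buffer="nnzljyct" (len 8), cursors c1@1 c2@5, authorship ........
After op 2 (move_right): buffer="nnzljyct" (len 8), cursors c1@2 c2@6, authorship ........
After op 3 (add_cursor(5)): buffer="nnzljyct" (len 8), cursors c1@2 c3@5 c2@6, authorship ........
After op 4 (insert('y')): buffer="nnyzljyyyct" (len 11), cursors c1@3 c3@7 c2@9, authorship ..1...3.2..
After op 5 (delete): buffer="nnzljyct" (len 8), cursors c1@2 c3@5 c2@6, authorship ........
After op 6 (insert('q')): buffer="nnqzljqyqct" (len 11), cursors c1@3 c3@7 c2@9, authorship ..1...3.2..
Authorship (.=original, N=cursor N): . . 1 . . . 3 . 2 . .
Index 8: author = 2

Answer: cursor 2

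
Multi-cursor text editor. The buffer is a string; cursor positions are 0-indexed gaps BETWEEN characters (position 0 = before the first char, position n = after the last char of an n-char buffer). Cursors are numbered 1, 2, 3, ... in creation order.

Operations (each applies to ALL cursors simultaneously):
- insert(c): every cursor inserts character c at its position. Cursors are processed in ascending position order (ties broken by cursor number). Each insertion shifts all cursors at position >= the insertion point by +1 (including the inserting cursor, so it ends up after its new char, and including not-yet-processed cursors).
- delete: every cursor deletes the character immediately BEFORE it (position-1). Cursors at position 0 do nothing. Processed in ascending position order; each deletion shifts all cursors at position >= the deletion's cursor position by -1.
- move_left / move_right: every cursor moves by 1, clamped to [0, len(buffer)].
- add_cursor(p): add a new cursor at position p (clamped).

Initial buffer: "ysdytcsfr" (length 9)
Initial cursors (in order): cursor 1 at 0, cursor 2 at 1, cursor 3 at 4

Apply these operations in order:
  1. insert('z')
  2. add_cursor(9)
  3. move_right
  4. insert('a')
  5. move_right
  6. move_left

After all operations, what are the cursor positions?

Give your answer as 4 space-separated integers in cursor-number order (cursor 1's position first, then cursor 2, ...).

After op 1 (insert('z')): buffer="zyzsdyztcsfr" (len 12), cursors c1@1 c2@3 c3@7, authorship 1.2...3.....
After op 2 (add_cursor(9)): buffer="zyzsdyztcsfr" (len 12), cursors c1@1 c2@3 c3@7 c4@9, authorship 1.2...3.....
After op 3 (move_right): buffer="zyzsdyztcsfr" (len 12), cursors c1@2 c2@4 c3@8 c4@10, authorship 1.2...3.....
After op 4 (insert('a')): buffer="zyazsadyztacsafr" (len 16), cursors c1@3 c2@6 c3@11 c4@14, authorship 1.12.2..3.3..4..
After op 5 (move_right): buffer="zyazsadyztacsafr" (len 16), cursors c1@4 c2@7 c3@12 c4@15, authorship 1.12.2..3.3..4..
After op 6 (move_left): buffer="zyazsadyztacsafr" (len 16), cursors c1@3 c2@6 c3@11 c4@14, authorship 1.12.2..3.3..4..

Answer: 3 6 11 14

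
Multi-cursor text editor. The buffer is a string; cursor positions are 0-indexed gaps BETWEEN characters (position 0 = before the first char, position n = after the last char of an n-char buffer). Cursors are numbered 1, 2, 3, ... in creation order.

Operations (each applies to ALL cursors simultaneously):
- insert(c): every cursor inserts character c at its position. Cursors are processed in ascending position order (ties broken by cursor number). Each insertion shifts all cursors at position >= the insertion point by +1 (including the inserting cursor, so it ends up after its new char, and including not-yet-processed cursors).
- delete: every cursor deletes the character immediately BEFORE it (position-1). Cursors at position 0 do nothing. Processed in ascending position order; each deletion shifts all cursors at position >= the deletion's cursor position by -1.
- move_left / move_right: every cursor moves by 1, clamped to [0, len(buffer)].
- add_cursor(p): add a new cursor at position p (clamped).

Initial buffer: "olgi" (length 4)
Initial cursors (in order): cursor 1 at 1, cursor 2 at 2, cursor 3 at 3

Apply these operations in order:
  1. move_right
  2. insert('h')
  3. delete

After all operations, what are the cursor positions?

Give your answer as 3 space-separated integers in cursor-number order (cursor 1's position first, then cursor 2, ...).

Answer: 2 3 4

Derivation:
After op 1 (move_right): buffer="olgi" (len 4), cursors c1@2 c2@3 c3@4, authorship ....
After op 2 (insert('h')): buffer="olhghih" (len 7), cursors c1@3 c2@5 c3@7, authorship ..1.2.3
After op 3 (delete): buffer="olgi" (len 4), cursors c1@2 c2@3 c3@4, authorship ....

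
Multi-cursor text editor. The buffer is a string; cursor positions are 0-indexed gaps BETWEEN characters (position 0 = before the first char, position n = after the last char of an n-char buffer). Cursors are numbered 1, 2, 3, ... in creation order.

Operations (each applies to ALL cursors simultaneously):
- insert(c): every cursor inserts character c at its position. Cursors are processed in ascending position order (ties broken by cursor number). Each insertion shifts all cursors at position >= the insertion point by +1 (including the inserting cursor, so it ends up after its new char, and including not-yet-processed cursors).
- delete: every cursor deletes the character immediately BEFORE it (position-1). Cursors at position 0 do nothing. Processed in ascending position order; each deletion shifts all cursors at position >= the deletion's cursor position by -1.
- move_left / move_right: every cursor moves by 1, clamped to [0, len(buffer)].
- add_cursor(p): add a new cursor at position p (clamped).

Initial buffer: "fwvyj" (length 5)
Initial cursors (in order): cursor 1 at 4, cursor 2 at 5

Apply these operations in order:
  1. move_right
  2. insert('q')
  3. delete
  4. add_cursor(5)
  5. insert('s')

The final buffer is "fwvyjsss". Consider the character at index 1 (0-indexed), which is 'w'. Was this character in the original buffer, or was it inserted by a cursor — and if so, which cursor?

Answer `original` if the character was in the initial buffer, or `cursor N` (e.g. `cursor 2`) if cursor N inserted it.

After op 1 (move_right): buffer="fwvyj" (len 5), cursors c1@5 c2@5, authorship .....
After op 2 (insert('q')): buffer="fwvyjqq" (len 7), cursors c1@7 c2@7, authorship .....12
After op 3 (delete): buffer="fwvyj" (len 5), cursors c1@5 c2@5, authorship .....
After op 4 (add_cursor(5)): buffer="fwvyj" (len 5), cursors c1@5 c2@5 c3@5, authorship .....
After op 5 (insert('s')): buffer="fwvyjsss" (len 8), cursors c1@8 c2@8 c3@8, authorship .....123
Authorship (.=original, N=cursor N): . . . . . 1 2 3
Index 1: author = original

Answer: original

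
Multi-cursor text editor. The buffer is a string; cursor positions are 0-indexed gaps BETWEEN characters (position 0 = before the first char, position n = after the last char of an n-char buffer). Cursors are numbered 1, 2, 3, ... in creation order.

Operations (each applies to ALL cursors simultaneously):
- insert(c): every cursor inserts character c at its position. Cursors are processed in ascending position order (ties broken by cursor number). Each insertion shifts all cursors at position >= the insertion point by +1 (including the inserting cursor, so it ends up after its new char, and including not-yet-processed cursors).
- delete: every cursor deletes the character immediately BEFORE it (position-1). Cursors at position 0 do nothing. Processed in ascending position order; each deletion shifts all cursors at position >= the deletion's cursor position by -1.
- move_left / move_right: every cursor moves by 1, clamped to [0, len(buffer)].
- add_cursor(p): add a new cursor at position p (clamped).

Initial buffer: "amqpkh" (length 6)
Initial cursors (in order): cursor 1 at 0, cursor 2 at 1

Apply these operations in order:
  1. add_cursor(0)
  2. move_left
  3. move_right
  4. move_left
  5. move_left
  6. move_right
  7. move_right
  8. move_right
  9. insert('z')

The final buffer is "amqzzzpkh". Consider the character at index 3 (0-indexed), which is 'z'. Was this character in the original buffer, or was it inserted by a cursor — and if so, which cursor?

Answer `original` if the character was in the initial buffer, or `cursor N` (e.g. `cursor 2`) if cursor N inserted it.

Answer: cursor 1

Derivation:
After op 1 (add_cursor(0)): buffer="amqpkh" (len 6), cursors c1@0 c3@0 c2@1, authorship ......
After op 2 (move_left): buffer="amqpkh" (len 6), cursors c1@0 c2@0 c3@0, authorship ......
After op 3 (move_right): buffer="amqpkh" (len 6), cursors c1@1 c2@1 c3@1, authorship ......
After op 4 (move_left): buffer="amqpkh" (len 6), cursors c1@0 c2@0 c3@0, authorship ......
After op 5 (move_left): buffer="amqpkh" (len 6), cursors c1@0 c2@0 c3@0, authorship ......
After op 6 (move_right): buffer="amqpkh" (len 6), cursors c1@1 c2@1 c3@1, authorship ......
After op 7 (move_right): buffer="amqpkh" (len 6), cursors c1@2 c2@2 c3@2, authorship ......
After op 8 (move_right): buffer="amqpkh" (len 6), cursors c1@3 c2@3 c3@3, authorship ......
After op 9 (insert('z')): buffer="amqzzzpkh" (len 9), cursors c1@6 c2@6 c3@6, authorship ...123...
Authorship (.=original, N=cursor N): . . . 1 2 3 . . .
Index 3: author = 1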